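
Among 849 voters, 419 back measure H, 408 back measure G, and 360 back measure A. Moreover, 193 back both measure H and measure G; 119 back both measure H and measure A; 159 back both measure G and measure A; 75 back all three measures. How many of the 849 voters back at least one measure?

|union| = 419 + 408 + 360 − 193 − 119 − 159 + 75 = 791

791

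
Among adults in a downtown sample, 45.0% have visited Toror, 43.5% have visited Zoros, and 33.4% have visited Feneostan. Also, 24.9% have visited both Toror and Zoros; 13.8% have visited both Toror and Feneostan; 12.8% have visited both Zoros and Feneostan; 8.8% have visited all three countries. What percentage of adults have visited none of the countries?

20.8%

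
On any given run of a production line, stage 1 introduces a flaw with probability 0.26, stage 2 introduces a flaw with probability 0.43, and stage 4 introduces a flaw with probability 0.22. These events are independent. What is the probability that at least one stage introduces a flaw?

P(none) = (1 − 0.26) × (1 − 0.43) × (1 − 0.22) = 0.74 × 0.57 × 0.78 = 0.329004
P(at least one) = 1 − 0.329004 = 0.670996

0.670996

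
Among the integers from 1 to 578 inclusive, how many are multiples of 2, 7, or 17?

345

289 + 82 + 34 − 41 − 17 − 4 + 2 = 345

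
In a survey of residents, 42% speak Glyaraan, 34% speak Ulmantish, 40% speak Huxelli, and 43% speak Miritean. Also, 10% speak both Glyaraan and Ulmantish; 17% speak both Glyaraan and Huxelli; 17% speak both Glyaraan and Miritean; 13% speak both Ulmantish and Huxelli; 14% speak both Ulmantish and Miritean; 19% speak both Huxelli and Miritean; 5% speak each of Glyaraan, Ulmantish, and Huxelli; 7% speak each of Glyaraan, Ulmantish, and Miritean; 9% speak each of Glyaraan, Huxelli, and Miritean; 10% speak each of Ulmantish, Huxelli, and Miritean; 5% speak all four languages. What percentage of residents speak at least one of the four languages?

Inclusion–exclusion gives
P(union) = 42 + 34 + 40 + 43 − 10 − 17 − 17 − 13 − 14 − 19 + 5 + 7 + 9 + 10 − 5 = 95%

95%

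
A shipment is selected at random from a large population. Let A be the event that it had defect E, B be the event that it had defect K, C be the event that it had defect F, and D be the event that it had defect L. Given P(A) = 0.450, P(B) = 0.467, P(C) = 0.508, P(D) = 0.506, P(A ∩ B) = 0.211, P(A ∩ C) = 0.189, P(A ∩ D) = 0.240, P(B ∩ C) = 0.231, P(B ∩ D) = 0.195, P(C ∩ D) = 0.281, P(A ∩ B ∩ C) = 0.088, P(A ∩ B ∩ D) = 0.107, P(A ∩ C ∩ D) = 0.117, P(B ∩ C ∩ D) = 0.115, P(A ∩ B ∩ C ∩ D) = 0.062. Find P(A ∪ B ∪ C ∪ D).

Apply inclusion-exclusion:
P(A ∪ B ∪ C ∪ D) = 0.450 + 0.467 + 0.508 + 0.506 − 0.211 − 0.189 − 0.240 − 0.231 − 0.195 − 0.281 + 0.088 + 0.107 + 0.117 + 0.115 − 0.062 = 0.949

0.949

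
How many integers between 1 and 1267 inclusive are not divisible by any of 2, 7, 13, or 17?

633 + 181 + 97 + 74 − 90 − 48 − 37 − 13 − 10 − 5 + 6 + 5 + 2 + 0 − 0 = 795
1267 − 795 = 472

472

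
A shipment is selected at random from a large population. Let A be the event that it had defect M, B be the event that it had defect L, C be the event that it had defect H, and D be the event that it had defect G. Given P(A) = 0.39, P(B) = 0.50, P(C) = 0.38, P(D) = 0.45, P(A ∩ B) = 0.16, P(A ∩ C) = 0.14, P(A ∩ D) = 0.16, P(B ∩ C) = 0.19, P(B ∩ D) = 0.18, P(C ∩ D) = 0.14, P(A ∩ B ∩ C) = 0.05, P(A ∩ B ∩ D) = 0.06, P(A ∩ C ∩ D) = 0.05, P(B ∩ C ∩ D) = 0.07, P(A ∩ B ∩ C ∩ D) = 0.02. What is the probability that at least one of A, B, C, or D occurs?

By inclusion-exclusion,
P(A ∪ B ∪ C ∪ D) = 0.39 + 0.50 + 0.38 + 0.45 − 0.16 − 0.14 − 0.16 − 0.19 − 0.18 − 0.14 + 0.05 + 0.06 + 0.05 + 0.07 − 0.02 = 0.96

0.96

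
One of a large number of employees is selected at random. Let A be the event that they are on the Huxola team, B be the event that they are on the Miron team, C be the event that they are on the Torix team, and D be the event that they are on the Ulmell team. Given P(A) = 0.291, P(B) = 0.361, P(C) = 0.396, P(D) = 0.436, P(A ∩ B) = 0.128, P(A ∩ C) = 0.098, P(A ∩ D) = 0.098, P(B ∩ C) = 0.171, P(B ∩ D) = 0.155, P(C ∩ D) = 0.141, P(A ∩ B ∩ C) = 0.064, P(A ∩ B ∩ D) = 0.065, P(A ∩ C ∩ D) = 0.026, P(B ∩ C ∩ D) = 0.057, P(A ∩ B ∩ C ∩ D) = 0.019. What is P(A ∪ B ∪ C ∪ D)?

By inclusion-exclusion,
P(A ∪ B ∪ C ∪ D) = 0.291 + 0.361 + 0.396 + 0.436 − 0.128 − 0.098 − 0.098 − 0.171 − 0.155 − 0.141 + 0.064 + 0.065 + 0.026 + 0.057 − 0.019 = 0.886

0.886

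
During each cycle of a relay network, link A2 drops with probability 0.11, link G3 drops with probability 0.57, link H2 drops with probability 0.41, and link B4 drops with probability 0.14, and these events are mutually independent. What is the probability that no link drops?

P(none) = (1 − 0.11) × (1 − 0.57) × (1 − 0.41) × (1 − 0.14) = 0.89 × 0.43 × 0.59 × 0.86 = 0.19418198

0.19418198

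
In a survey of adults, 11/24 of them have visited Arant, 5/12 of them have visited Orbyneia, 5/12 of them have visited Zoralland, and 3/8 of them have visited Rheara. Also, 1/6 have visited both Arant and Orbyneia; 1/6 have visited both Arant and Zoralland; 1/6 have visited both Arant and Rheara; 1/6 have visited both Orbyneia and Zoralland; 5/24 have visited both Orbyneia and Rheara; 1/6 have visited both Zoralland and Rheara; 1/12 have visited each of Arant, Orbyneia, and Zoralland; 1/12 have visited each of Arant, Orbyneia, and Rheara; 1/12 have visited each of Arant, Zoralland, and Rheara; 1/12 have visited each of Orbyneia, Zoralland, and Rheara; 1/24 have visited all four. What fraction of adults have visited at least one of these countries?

By inclusion–exclusion:
P(≥1) = 11/24 + 5/12 + 5/12 + 3/8 − 1/6 − 1/6 − 1/6 − 1/6 − 5/24 − 1/6 + 1/12 + 1/12 + 1/12 + 1/12 − 1/24 = 11/12

11/12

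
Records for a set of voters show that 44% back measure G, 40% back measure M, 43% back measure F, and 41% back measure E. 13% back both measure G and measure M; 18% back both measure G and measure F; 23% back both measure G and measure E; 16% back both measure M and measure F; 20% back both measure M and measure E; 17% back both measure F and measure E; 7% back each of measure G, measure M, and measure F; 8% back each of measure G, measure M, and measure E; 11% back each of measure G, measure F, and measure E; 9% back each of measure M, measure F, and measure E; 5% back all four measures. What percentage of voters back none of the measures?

9%

P(at least one) = 44 + 40 + 43 + 41 − 13 − 18 − 23 − 16 − 20 − 17 + 7 + 8 + 11 + 9 − 5 = 91%
P(none) = 100% − 91% = 9%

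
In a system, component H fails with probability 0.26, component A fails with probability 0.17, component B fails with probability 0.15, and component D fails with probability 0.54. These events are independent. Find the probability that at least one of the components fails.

P(none) = (1 − 0.26) × (1 − 0.17) × (1 − 0.15) × (1 − 0.54) = 0.74 × 0.83 × 0.85 × 0.46 = 0.2401522
P(at least one) = 1 − 0.2401522 = 0.7598478

0.7598478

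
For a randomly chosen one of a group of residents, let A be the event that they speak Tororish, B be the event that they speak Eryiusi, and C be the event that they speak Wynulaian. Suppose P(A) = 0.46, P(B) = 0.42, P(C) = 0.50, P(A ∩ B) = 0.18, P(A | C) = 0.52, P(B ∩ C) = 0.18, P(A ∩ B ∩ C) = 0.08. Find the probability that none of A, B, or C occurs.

0.16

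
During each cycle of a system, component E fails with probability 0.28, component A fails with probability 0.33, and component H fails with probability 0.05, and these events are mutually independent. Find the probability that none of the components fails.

0.45828

P(none) = (1 − 0.28) × (1 − 0.33) × (1 − 0.05) = 0.72 × 0.67 × 0.95 = 0.45828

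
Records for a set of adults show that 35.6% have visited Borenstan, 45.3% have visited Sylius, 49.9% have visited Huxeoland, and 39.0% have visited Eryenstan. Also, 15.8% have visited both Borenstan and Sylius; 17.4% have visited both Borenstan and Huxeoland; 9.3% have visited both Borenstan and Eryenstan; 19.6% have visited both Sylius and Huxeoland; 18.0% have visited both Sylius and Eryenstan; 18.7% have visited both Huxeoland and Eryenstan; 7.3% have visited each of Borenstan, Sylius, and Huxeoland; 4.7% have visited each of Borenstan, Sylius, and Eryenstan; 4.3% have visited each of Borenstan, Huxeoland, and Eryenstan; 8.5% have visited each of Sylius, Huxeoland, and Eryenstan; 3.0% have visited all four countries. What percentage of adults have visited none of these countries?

P(union) = 35.6 + 45.3 + 49.9 + 39.0 − 15.8 − 17.4 − 9.3 − 19.6 − 18.0 − 18.7 + 7.3 + 4.7 + 4.3 + 8.5 − 3.0 = 92.8%
P(none) = 100% − 92.8% = 7.2%

7.2%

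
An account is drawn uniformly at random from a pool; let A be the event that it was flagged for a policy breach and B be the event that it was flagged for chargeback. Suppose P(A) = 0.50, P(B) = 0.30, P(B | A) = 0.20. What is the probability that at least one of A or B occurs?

P(A ∩ B) = P(A)·P(B|A) = 0.50 × 0.20 = 0.10
By inclusion-exclusion,
P(A ∪ B) = 0.50 + 0.30 − 0.10 = 0.70

0.70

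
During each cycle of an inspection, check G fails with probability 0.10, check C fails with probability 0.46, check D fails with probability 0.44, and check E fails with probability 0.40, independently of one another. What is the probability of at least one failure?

0.836704

P(none) = (1 − 0.10) × (1 − 0.46) × (1 − 0.44) × (1 − 0.40) = 0.90 × 0.54 × 0.56 × 0.60 = 0.163296
P(at least one) = 1 − 0.163296 = 0.836704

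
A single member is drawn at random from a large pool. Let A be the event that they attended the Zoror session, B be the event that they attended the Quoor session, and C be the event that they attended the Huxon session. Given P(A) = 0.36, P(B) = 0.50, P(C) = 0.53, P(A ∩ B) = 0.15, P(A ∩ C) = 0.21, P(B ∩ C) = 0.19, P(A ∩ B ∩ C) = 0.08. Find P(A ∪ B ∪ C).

P(A ∪ B ∪ C) = 0.36 + 0.50 + 0.53 − 0.15 − 0.21 − 0.19 + 0.08 = 0.92

0.92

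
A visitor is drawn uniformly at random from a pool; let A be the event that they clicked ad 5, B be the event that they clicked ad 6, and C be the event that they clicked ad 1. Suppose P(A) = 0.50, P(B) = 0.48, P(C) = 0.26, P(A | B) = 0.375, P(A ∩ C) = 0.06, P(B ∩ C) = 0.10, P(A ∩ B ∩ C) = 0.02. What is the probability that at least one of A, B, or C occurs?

0.92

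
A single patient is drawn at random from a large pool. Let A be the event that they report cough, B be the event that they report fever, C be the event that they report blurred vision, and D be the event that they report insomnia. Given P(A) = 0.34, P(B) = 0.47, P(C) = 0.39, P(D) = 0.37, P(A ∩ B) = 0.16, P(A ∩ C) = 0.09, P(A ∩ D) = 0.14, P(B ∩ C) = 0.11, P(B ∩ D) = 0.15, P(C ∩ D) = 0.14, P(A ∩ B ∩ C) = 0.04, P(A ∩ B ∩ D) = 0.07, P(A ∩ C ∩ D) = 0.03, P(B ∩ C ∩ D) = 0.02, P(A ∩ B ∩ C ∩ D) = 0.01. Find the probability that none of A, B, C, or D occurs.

0.07

Inclusion–exclusion gives
P(A ∪ B ∪ C ∪ D) = 0.34 + 0.47 + 0.39 + 0.37 − 0.16 − 0.09 − 0.14 − 0.11 − 0.15 − 0.14 + 0.04 + 0.07 + 0.03 + 0.02 − 0.01 = 0.93
P(none) = 1 − 0.93 = 0.07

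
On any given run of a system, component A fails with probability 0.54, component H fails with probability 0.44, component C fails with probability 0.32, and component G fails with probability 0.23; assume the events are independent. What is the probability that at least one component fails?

0.86512064

P(none) = (1 − 0.54) × (1 − 0.44) × (1 − 0.32) × (1 − 0.23) = 0.46 × 0.56 × 0.68 × 0.77 = 0.13487936
P(at least one) = 1 − 0.13487936 = 0.86512064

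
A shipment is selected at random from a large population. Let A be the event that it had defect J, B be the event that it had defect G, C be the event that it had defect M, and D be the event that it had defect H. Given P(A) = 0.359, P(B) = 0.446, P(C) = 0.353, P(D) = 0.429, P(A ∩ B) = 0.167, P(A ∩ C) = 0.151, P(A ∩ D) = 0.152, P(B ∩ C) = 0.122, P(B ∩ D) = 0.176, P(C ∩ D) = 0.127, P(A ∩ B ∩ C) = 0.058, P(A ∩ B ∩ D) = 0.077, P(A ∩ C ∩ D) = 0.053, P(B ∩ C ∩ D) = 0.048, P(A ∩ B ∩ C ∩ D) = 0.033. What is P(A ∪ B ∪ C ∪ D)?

0.895

Apply inclusion-exclusion:
P(A ∪ B ∪ C ∪ D) = 0.359 + 0.446 + 0.353 + 0.429 − 0.167 − 0.151 − 0.152 − 0.122 − 0.176 − 0.127 + 0.058 + 0.077 + 0.053 + 0.048 − 0.033 = 0.895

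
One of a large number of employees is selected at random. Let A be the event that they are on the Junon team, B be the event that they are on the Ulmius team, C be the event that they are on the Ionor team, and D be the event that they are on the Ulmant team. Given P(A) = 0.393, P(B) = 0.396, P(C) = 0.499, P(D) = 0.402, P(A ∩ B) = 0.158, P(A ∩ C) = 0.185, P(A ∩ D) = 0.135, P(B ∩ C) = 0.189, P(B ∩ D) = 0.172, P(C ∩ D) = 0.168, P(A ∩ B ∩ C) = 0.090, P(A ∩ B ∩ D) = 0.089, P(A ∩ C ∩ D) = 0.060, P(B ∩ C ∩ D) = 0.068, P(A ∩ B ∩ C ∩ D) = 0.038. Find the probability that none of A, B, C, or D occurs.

P(A ∪ B ∪ C ∪ D) = 0.393 + 0.396 + 0.499 + 0.402 − 0.158 − 0.185 − 0.135 − 0.189 − 0.172 − 0.168 + 0.090 + 0.089 + 0.060 + 0.068 − 0.038 = 0.952
P(none) = 1 − 0.952 = 0.048

0.048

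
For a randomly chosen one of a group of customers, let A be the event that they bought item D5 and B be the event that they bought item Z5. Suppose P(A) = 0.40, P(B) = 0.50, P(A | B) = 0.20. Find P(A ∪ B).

0.80

P(A ∩ B) = P(B)·P(A|B) = 0.50 × 0.20 = 0.10
P(A ∪ B) = 0.40 + 0.50 − 0.10 = 0.80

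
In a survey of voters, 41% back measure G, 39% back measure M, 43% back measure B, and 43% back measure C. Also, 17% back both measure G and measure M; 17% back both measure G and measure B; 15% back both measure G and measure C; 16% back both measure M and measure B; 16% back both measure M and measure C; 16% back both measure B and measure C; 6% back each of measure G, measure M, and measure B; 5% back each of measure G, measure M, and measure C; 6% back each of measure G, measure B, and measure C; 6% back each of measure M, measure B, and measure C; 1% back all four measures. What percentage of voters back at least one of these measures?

Apply inclusion-exclusion:
P(union) = 41 + 39 + 43 + 43 − 17 − 17 − 15 − 16 − 16 − 16 + 6 + 5 + 6 + 6 − 1 = 91%

91%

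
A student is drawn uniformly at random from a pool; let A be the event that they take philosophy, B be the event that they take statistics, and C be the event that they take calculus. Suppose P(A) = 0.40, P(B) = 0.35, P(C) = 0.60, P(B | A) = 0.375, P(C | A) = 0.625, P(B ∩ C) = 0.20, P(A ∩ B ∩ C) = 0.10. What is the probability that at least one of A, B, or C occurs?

P(A ∩ B) = P(A)·P(B|A) = 0.40 × 0.375 = 0.15
P(A ∩ C) = P(A)·P(C|A) = 0.40 × 0.625 = 0.25
By inclusion–exclusion:
P(A ∪ B ∪ C) = 0.40 + 0.35 + 0.60 − 0.15 − 0.25 − 0.20 + 0.10 = 0.85

0.85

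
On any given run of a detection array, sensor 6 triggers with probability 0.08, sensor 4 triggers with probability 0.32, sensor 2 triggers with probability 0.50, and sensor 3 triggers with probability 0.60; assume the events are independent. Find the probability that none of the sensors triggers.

0.12512

P(none) = (1 − 0.08) × (1 − 0.32) × (1 − 0.50) × (1 − 0.60) = 0.92 × 0.68 × 0.50 × 0.40 = 0.12512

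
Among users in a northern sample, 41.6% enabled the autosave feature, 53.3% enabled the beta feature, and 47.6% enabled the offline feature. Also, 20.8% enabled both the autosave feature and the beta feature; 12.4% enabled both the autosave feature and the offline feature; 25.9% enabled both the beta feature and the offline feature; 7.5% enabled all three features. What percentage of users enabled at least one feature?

90.9%

Using inclusion–exclusion:
P(at least one) = 41.6 + 53.3 + 47.6 − 20.8 − 12.4 − 25.9 + 7.5 = 90.9%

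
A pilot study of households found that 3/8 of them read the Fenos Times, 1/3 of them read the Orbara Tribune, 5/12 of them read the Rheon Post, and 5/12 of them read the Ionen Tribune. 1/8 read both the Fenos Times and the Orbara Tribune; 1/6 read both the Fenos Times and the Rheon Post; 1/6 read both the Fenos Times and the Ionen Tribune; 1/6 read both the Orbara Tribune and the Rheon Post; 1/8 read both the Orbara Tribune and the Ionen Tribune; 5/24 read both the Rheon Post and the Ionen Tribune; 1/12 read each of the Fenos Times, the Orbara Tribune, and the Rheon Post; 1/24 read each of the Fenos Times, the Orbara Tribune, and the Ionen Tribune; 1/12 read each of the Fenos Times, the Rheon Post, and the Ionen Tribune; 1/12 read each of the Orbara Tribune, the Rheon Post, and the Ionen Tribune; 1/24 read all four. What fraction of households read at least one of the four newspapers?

5/6

P(≥1) = 3/8 + 1/3 + 5/12 + 5/12 − 1/8 − 1/6 − 1/6 − 1/6 − 1/8 − 5/24 + 1/12 + 1/24 + 1/12 + 1/12 − 1/24 = 5/6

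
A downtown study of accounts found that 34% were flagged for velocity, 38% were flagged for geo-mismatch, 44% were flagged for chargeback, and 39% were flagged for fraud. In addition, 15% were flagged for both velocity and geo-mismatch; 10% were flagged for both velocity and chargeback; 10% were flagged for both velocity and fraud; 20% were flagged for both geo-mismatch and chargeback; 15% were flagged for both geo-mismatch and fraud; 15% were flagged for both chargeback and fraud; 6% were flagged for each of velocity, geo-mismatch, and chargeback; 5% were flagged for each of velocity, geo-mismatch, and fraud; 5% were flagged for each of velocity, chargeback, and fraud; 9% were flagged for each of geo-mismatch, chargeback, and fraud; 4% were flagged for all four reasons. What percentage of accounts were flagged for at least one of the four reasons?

91%

Using inclusion–exclusion:
P(at least one) = 34 + 38 + 44 + 39 − 15 − 10 − 10 − 20 − 15 − 15 + 6 + 5 + 5 + 9 − 4 = 91%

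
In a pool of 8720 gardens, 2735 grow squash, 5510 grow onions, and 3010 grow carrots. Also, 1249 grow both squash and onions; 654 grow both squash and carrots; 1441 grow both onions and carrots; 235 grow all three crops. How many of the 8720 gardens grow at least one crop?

8146

Inclusion–exclusion gives
|at least one| = 2735 + 5510 + 3010 − 1249 − 654 − 1441 + 235 = 8146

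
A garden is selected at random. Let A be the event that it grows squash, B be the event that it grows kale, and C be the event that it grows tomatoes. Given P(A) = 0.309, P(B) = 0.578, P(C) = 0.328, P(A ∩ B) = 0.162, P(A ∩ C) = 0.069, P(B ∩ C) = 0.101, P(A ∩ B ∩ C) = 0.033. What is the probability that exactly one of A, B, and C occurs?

Using the inclusion–exclusion count for exactly one event:
P(exactly one) = 0.309 + 0.578 + 0.328 − 2·0.162 − 2·0.069 − 2·0.101 + 3·0.033 = 0.650

0.650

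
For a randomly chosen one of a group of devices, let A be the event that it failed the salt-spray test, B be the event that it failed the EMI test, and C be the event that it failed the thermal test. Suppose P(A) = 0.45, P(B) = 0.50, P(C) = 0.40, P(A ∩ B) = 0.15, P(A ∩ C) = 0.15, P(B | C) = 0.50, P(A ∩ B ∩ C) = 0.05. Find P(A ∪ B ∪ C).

P(B ∩ C) = P(C)·P(B|C) = 0.40 × 0.50 = 0.20
Using inclusion–exclusion:
P(A ∪ B ∪ C) = 0.45 + 0.50 + 0.40 − 0.15 − 0.15 − 0.20 + 0.05 = 0.90

0.90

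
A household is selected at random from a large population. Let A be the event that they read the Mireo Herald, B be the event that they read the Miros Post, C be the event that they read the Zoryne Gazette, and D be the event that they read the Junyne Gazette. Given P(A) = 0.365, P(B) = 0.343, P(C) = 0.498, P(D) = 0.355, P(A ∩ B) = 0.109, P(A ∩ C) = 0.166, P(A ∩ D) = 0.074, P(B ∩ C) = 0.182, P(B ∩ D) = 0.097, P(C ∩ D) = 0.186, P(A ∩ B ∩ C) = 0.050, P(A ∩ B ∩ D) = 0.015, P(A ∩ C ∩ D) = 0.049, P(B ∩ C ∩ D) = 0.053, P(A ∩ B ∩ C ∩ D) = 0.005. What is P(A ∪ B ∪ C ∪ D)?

Inclusion–exclusion gives
P(A ∪ B ∪ C ∪ D) = 0.365 + 0.343 + 0.498 + 0.355 − 0.109 − 0.166 − 0.074 − 0.182 − 0.097 − 0.186 + 0.050 + 0.015 + 0.049 + 0.053 − 0.005 = 0.909

0.909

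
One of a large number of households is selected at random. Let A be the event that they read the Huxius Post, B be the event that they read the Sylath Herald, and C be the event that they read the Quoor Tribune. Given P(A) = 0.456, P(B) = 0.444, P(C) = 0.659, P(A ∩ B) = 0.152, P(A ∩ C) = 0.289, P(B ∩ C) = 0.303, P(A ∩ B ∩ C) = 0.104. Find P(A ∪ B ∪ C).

P(A ∪ B ∪ C) = 0.456 + 0.444 + 0.659 − 0.152 − 0.289 − 0.303 + 0.104 = 0.919

0.919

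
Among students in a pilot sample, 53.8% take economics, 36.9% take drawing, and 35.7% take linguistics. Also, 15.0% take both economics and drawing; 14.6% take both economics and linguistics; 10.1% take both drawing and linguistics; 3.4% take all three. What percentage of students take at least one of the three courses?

P(≥1) = 53.8 + 36.9 + 35.7 − 15.0 − 14.6 − 10.1 + 3.4 = 90.1%

90.1%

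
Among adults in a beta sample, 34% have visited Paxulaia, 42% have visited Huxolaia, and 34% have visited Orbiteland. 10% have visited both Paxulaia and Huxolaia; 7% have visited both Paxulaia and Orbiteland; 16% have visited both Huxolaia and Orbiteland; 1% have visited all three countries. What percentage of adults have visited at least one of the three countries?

P(at least one) = 34 + 42 + 34 − 10 − 7 − 16 + 1 = 78%

78%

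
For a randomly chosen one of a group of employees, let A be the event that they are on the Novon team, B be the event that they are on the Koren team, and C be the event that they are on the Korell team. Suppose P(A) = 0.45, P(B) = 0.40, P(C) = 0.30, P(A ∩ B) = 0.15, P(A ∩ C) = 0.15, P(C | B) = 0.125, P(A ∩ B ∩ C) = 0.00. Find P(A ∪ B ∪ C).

0.80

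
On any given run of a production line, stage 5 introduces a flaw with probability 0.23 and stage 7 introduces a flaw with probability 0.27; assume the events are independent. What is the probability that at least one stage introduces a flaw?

0.4379

Independence gives P(none) = ∏(1 − pᵢ).
P(none) = (1 − 0.23) × (1 − 0.27) = 0.77 × 0.73 = 0.5621
P(at least one) = 1 − 0.5621 = 0.4379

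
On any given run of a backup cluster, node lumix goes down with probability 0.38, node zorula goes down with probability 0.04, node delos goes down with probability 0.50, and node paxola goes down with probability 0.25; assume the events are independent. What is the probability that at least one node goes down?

0.7768

P(none) = (1 − 0.38) × (1 − 0.04) × (1 − 0.50) × (1 − 0.25) = 0.62 × 0.96 × 0.50 × 0.75 = 0.2232
P(at least one) = 1 − 0.2232 = 0.7768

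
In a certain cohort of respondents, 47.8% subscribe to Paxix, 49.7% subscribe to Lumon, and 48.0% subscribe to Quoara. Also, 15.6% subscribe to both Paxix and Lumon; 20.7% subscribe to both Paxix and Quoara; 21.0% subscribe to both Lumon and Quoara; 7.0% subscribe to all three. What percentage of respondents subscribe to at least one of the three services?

95.2%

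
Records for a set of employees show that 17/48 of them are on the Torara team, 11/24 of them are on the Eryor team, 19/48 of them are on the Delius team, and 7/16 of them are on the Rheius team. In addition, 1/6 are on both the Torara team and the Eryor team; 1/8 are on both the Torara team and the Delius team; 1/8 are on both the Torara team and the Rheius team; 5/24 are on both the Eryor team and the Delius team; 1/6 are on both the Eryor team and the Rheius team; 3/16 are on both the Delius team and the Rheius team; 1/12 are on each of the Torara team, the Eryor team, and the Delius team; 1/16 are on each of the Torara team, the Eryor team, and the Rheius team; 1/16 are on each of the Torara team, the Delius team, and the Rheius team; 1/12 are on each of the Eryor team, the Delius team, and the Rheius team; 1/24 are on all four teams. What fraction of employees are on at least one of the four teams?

11/12

By inclusion–exclusion:
P(≥1) = 17/48 + 11/24 + 19/48 + 7/16 − 1/6 − 1/8 − 1/8 − 5/24 − 1/6 − 3/16 + 1/12 + 1/16 + 1/16 + 1/12 − 1/24 = 11/12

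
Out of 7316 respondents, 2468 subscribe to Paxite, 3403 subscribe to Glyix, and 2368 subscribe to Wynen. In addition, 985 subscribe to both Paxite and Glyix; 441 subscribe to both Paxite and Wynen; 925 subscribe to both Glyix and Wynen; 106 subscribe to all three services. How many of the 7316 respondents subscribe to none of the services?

Apply inclusion-exclusion:
|union| = 2468 + 3403 + 2368 − 985 − 441 − 925 + 106 = 5994
None: 7316 − 5994 = 1322

1322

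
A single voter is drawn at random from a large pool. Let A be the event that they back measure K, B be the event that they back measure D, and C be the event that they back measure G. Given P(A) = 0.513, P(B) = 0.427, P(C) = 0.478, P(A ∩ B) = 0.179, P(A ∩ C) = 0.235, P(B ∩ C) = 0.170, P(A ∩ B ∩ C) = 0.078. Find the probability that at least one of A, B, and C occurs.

Inclusion–exclusion gives
P(A ∪ B ∪ C) = 0.513 + 0.427 + 0.478 − 0.179 − 0.235 − 0.170 + 0.078 = 0.912

0.912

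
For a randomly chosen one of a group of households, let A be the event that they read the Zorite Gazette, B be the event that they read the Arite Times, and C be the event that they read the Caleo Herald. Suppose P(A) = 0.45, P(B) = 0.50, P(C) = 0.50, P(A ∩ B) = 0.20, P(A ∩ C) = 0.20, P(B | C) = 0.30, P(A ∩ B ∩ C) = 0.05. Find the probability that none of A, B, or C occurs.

P(B ∩ C) = P(C)·P(B|C) = 0.50 × 0.30 = 0.15
By inclusion–exclusion:
P(A ∪ B ∪ C) = 0.45 + 0.50 + 0.50 − 0.20 − 0.20 − 0.15 + 0.05 = 0.95
P(none) = 1 − 0.95 = 0.05

0.05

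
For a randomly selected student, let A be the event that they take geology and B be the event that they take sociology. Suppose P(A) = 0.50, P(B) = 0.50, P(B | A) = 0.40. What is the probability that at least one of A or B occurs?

0.80

P(A ∩ B) = P(A)·P(B|A) = 0.50 × 0.40 = 0.20
P(A ∪ B) = 0.50 + 0.50 − 0.20 = 0.80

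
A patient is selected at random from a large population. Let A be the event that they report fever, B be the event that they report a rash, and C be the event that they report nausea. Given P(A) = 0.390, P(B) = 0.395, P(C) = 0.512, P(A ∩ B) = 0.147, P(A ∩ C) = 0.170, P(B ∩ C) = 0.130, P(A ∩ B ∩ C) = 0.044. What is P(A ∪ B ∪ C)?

0.894

By inclusion–exclusion:
P(A ∪ B ∪ C) = 0.390 + 0.395 + 0.512 − 0.147 − 0.170 − 0.130 + 0.044 = 0.894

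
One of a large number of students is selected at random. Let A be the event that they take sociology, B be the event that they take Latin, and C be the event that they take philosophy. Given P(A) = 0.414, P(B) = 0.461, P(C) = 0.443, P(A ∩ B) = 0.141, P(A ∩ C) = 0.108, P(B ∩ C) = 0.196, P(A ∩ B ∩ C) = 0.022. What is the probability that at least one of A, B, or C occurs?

P(A ∪ B ∪ C) = 0.414 + 0.461 + 0.443 − 0.141 − 0.108 − 0.196 + 0.022 = 0.895

0.895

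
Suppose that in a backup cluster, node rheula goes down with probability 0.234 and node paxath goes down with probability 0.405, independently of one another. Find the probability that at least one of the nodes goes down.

P(none) = (1 − 0.234) × (1 − 0.405) = 0.766 × 0.595 = 0.45577
P(at least one) = 1 − 0.45577 = 0.54423

0.54423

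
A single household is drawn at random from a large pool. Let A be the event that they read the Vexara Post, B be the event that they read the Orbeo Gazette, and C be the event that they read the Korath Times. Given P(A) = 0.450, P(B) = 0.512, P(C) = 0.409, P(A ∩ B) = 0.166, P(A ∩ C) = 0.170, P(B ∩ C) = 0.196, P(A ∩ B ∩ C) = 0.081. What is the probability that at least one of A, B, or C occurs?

0.920

P(A ∪ B ∪ C) = 0.450 + 0.512 + 0.409 − 0.166 − 0.170 − 0.196 + 0.081 = 0.920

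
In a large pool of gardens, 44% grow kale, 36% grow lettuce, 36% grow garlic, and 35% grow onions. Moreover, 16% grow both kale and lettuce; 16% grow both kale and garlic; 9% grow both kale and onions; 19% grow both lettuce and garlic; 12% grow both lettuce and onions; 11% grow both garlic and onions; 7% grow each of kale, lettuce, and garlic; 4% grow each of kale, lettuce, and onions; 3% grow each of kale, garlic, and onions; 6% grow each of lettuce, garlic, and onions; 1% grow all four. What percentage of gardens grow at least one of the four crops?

87%

By inclusion-exclusion,
P(≥1) = 44 + 36 + 36 + 35 − 16 − 16 − 9 − 19 − 12 − 11 + 7 + 4 + 3 + 6 − 1 = 87%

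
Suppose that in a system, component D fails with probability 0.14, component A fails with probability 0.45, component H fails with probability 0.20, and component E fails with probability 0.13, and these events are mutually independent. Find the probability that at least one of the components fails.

0.670792

P(none) = (1 − 0.14) × (1 − 0.45) × (1 − 0.20) × (1 − 0.13) = 0.86 × 0.55 × 0.80 × 0.87 = 0.329208
P(at least one) = 1 − 0.329208 = 0.670792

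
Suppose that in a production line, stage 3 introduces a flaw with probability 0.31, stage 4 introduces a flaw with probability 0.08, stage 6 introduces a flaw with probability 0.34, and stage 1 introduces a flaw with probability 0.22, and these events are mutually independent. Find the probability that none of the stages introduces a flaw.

0.32679504

P(none) = (1 − 0.31) × (1 − 0.08) × (1 − 0.34) × (1 − 0.22) = 0.69 × 0.92 × 0.66 × 0.78 = 0.32679504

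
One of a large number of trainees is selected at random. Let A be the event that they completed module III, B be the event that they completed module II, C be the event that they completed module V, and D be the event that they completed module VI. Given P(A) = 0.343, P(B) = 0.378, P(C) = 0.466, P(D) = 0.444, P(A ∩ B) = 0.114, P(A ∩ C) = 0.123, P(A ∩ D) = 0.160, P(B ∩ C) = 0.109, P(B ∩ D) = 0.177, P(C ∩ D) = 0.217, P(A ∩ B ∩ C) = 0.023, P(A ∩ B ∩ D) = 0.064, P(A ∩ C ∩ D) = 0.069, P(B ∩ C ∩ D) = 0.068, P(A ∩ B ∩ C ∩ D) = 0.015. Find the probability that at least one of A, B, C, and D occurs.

P(A ∪ B ∪ C ∪ D) = 0.343 + 0.378 + 0.466 + 0.444 − 0.114 − 0.123 − 0.160 − 0.109 − 0.177 − 0.217 + 0.023 + 0.064 + 0.069 + 0.068 − 0.015 = 0.940

0.940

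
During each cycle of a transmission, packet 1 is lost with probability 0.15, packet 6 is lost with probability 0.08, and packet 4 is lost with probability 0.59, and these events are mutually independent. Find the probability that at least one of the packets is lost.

P(none) = (1 − 0.15) × (1 − 0.08) × (1 − 0.59) = 0.85 × 0.92 × 0.41 = 0.32062
P(at least one) = 1 − 0.32062 = 0.67938

0.67938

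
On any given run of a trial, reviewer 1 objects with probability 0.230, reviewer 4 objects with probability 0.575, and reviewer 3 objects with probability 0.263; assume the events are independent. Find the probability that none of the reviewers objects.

P(none) = (1 − 0.230) × (1 − 0.575) × (1 − 0.263) = 0.770 × 0.425 × 0.737 = 0.24118325

0.24118325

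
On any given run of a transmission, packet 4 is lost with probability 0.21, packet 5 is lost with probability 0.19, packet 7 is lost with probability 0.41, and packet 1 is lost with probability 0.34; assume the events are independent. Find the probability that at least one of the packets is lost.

0.75082294

Independence gives P(none) = ∏(1 − pᵢ).
P(none) = (1 − 0.21) × (1 − 0.19) × (1 − 0.41) × (1 − 0.34) = 0.79 × 0.81 × 0.59 × 0.66 = 0.24917706
P(at least one) = 1 − 0.24917706 = 0.75082294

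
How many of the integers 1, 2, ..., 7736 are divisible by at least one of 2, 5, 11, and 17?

5089

Inclusion–exclusion gives
⌊7736/2⌋ + ⌊7736/5⌋ + ⌊7736/11⌋ + ⌊7736/17⌋ − ⌊7736/10⌋ − ⌊7736/22⌋ − ⌊7736/34⌋ − ⌊7736/55⌋ − ⌊7736/85⌋ − ⌊7736/187⌋ + ⌊7736/110⌋ + ⌊7736/170⌋ + ⌊7736/374⌋ + ⌊7736/935⌋ − ⌊7736/1870⌋ = 3868 + 1547 + 703 + 455 − 773 − 351 − 227 − 140 − 91 − 41 + 70 + 45 + 20 + 8 − 4 = 5089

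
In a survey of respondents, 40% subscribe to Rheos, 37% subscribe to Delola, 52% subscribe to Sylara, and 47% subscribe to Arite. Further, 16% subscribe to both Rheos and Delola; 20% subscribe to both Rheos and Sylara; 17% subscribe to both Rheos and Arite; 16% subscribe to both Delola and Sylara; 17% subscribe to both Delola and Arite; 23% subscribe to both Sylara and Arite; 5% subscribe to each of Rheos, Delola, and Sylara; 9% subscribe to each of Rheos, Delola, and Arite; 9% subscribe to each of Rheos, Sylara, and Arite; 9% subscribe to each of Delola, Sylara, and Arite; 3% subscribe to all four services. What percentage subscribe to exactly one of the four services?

42%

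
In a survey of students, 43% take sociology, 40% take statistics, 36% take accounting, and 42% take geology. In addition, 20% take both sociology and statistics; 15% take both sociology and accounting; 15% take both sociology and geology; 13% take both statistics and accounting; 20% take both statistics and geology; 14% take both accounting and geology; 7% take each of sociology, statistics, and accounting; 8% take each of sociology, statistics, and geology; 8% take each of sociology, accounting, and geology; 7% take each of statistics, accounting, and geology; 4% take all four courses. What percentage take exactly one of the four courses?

By inclusion–exclusion (exactly-one form):
P(exactly one) = 43 + 40 + 36 + 42 − 2·20 − 2·15 − 2·15 − 2·13 − 2·20 − 2·14 + 3·7 + 3·8 + 3·8 + 3·7 − 4·4 = 41%

41%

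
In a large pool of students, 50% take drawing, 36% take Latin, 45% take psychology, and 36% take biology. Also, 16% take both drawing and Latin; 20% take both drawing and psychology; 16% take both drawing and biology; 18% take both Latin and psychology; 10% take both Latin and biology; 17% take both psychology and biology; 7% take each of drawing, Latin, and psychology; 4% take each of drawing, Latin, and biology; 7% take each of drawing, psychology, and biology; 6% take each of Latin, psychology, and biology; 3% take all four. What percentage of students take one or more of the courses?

91%

P(at least one) = 50 + 36 + 45 + 36 − 16 − 20 − 16 − 18 − 10 − 17 + 7 + 4 + 7 + 6 − 3 = 91%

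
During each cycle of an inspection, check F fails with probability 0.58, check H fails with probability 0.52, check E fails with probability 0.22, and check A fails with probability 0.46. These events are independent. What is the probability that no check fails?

0.08491392

Since the events are independent, P(none) is the product of the individual non-occurrence probabilities.
P(none) = (1 − 0.58) × (1 − 0.52) × (1 − 0.22) × (1 − 0.46) = 0.42 × 0.48 × 0.78 × 0.54 = 0.08491392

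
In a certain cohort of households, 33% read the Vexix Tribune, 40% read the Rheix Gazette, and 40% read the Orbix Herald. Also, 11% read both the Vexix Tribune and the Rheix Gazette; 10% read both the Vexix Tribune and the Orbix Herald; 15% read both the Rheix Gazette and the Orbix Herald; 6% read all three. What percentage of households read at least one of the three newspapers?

83%

P(at least one) = 33 + 40 + 40 − 11 − 10 − 15 + 6 = 83%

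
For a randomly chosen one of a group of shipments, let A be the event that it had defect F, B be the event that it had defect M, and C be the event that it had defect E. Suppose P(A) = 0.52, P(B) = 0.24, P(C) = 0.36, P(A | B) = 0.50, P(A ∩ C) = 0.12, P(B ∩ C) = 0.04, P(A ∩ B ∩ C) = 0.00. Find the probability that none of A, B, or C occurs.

0.16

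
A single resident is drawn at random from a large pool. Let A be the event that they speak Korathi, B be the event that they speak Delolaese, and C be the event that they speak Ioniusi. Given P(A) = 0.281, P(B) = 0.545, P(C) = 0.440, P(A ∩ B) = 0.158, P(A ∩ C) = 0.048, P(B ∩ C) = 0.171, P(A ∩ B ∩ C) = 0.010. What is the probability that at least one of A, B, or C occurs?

0.899

Using inclusion–exclusion:
P(A ∪ B ∪ C) = 0.281 + 0.545 + 0.440 − 0.158 − 0.048 − 0.171 + 0.010 = 0.899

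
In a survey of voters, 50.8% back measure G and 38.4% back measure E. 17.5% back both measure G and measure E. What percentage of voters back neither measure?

28.3%

P(union) = 50.8 + 38.4 − 17.5 = 71.7%
P(none) = 100% − 71.7% = 28.3%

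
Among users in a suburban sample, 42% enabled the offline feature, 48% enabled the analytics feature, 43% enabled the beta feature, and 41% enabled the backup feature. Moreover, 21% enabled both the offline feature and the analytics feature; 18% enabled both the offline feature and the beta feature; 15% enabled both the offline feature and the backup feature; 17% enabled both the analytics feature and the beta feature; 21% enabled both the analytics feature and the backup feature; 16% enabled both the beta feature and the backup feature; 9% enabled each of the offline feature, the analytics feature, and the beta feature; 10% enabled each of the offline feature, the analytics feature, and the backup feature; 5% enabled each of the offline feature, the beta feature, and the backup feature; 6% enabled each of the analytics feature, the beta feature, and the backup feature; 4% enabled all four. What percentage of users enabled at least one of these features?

P(union) = 42 + 48 + 43 + 41 − 21 − 18 − 15 − 17 − 21 − 16 + 9 + 10 + 5 + 6 − 4 = 92%

92%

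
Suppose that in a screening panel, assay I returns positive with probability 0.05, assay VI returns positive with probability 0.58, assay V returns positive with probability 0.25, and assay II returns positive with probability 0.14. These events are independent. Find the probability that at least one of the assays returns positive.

P(none) = (1 − 0.05) × (1 − 0.58) × (1 − 0.25) × (1 − 0.14) = 0.95 × 0.42 × 0.75 × 0.86 = 0.257355
P(at least one) = 1 − 0.257355 = 0.742645

0.742645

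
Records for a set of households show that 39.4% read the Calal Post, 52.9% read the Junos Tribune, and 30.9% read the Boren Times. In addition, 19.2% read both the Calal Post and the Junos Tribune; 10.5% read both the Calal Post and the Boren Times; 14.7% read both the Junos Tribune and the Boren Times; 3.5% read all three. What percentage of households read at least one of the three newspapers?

P(at least one) = 39.4 + 52.9 + 30.9 − 19.2 − 10.5 − 14.7 + 3.5 = 82.3%

82.3%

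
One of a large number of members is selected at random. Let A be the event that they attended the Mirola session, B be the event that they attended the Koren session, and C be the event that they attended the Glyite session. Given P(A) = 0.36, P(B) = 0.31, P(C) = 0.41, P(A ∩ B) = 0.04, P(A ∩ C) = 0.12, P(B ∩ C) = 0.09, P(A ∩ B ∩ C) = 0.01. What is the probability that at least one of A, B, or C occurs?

0.84

By inclusion-exclusion,
P(A ∪ B ∪ C) = 0.36 + 0.31 + 0.41 − 0.04 − 0.12 − 0.09 + 0.01 = 0.84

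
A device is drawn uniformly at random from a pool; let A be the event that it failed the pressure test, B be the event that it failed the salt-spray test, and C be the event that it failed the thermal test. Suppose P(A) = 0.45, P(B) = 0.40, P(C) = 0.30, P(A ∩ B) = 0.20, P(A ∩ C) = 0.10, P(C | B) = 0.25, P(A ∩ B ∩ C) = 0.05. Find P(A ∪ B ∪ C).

P(B ∩ C) = P(B)·P(C|B) = 0.40 × 0.25 = 0.10
Apply inclusion-exclusion:
P(A ∪ B ∪ C) = 0.45 + 0.40 + 0.30 − 0.20 − 0.10 − 0.10 + 0.05 = 0.80

0.80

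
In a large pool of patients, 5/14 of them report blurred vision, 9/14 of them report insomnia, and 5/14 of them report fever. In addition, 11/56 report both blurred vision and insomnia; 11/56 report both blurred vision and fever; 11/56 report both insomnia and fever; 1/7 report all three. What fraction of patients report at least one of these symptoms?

51/56

P(union) = 5/14 + 9/14 + 5/14 − 11/56 − 11/56 − 11/56 + 1/7 = 51/56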